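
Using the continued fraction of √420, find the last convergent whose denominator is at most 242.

√420 = [20; 2, 40, …] (period length 2).
Convergents:
  p_0/q_0 = 20/1
  p_1/q_1 = 41/2
  p_2/q_2 = 1660/81
  p_3/q_3 = 3361/164
  p_4/q_4 = 136100/6641
q_3 = 164 ≤ 242 < 6641 = q_4, so the answer is 3361/164.

3361/164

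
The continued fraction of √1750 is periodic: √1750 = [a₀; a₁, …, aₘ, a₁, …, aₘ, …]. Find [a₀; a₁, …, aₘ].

a₀ = ⌊√1750⌋ = 41.

[41; 1, 4, 1, 82]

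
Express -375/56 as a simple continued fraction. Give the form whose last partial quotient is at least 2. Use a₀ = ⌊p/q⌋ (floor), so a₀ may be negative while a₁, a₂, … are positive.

-375 = -7×56 + 17
56 = 3×17 + 5
17 = 3×5 + 2
5 = 2×2 + 1
2 = 2×1 + 0  (stop)
So -375/56 = [-7; 3, 3, 2, 2].

[-7; 3, 3, 2, 2]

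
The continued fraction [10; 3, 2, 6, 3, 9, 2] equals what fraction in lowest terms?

28685/2788

Fold from the inside: start with 2/1.
  9 + 1/2 = 19/2
  3 + 2/19 = 59/19
  6 + 19/59 = 373/59
  2 + 59/373 = 805/373
  3 + 373/805 = 2788/805
  10 + 805/2788 = 28685/2788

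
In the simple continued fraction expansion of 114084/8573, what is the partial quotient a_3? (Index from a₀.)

1

114084 = 13·8573 + 2635   →  a_0 = 13
8573 = 3·2635 + 668   →  a_1 = 3
2635 = 3·668 + 631   →  a_2 = 3
668 = 1·631 + 37   →  a_3 = 1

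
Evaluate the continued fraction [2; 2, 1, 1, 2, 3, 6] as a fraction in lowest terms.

Fold from the inside: start with 6/1.
  3 + 1/6 = 19/6
  2 + 6/19 = 44/19
  1 + 19/44 = 63/44
  1 + 44/63 = 107/63
  2 + 63/107 = 277/107
  2 + 107/277 = 661/277

661/277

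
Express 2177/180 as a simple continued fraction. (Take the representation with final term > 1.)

[12; 10, 1, 1, 2, 3]

2177 = 12*180 + 17
180 = 10*17 + 10
17 = 1*10 + 7
10 = 1*7 + 3
7 = 2*3 + 1
3 = 3*1 + 0  (stop)
So 2177/180 = [12; 10, 1, 1, 2, 3].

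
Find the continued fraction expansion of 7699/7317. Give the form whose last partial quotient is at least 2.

7699 = 1×7317 + 382
7317 = 19×382 + 59
382 = 6×59 + 28
59 = 2×28 + 3
28 = 9×3 + 1
3 = 3×1 + 0  (stop)
So 7699/7317 = [1; 19, 6, 2, 9, 3].

[1; 19, 6, 2, 9, 3]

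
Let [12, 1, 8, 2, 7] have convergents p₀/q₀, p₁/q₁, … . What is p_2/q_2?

Using pₖ = aₖpₖ₋₁ + pₖ₋₂, qₖ = aₖqₖ₋₁ + qₖ₋₂ (with p₋₁=1, p₋₂=0, q₋₁=0, q₋₂=1):
  k=0: a=12, p=12, q=1
  k=1: a=1, p=13, q=1
  k=2: a=8, p=116, q=9

116/9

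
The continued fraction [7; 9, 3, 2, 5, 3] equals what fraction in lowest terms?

7989/1124

Fold from the inside: start with 3/1.
  5 + 1/3 = 16/3
  2 + 3/16 = 35/16
  3 + 16/35 = 121/35
  9 + 35/121 = 1124/121
  7 + 121/1124 = 7989/1124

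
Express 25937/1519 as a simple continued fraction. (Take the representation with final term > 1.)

[17; 13, 3, 12, 3]

25937 = 17×1519 + 114
1519 = 13×114 + 37
114 = 3×37 + 3
37 = 12×3 + 1
3 = 3×1 + 0  (stop)
So 25937/1519 = [17; 13, 3, 12, 3].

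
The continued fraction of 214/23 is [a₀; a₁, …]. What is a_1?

214 = 9·23 + 7   →  a_0 = 9
23 = 3·7 + 2   →  a_1 = 3

3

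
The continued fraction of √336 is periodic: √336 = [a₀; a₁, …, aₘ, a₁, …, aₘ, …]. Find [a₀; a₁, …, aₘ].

a₀ = ⌊√336⌋ = 18.
With m₀=0, d₀=1 and mₖ₊₁ = dₖaₖ − mₖ, dₖ₊₁ = (n − mₖ₊₁²)/dₖ, aₖ₊₁ = ⌊(a₀+mₖ₊₁)/dₖ₊₁⌋:
  k=1: m=18, d=12, a=3
  k=2: m=18, d=1, a=36
d=1 and a=2a₀=36 at k=2, so the next step gives (m, d) = (18, 12) again — its k=1 value — and the period has length 2.

[18; 3, 36]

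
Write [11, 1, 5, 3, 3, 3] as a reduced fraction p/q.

2463/208

Fold from the inside: start with 3/1.
  3 + 1/3 = 10/3
  3 + 3/10 = 33/10
  5 + 10/33 = 175/33
  1 + 33/175 = 208/175
  11 + 175/208 = 2463/208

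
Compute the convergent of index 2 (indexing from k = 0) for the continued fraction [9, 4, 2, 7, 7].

Using pₖ = aₖpₖ₋₁ + pₖ₋₂, qₖ = aₖqₖ₋₁ + qₖ₋₂ (with p₋₁=1, p₋₂=0, q₋₁=0, q₋₂=1):
  k=0: a=9, p=9, q=1
  k=1: a=4, p=37, q=4
  k=2: a=2, p=83, q=9

83/9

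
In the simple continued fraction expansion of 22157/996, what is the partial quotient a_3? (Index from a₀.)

22157 = 22·996 + 245   →  a_0 = 22
996 = 4·245 + 16   →  a_1 = 4
245 = 15·16 + 5   →  a_2 = 15
16 = 3·5 + 1   →  a_3 = 3

3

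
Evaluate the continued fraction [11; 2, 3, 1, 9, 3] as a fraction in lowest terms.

3124/273

Using pₖ = aₖpₖ₋₁ + pₖ₋₂ and qₖ = aₖqₖ₋₁ + qₖ₋₂:
  k=0: a=11, p=11, q=1
  k=1: a=2, p=23, q=2
  k=2: a=3, p=80, q=7
  k=3: a=1, p=103, q=9
  k=4: a=9, p=1007, q=88
  k=5: a=3, p=3124, q=273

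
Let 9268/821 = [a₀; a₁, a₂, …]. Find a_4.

2

9268 = 11·821 + 237   →  a_0 = 11
821 = 3·237 + 110   →  a_1 = 3
237 = 2·110 + 17   →  a_2 = 2
110 = 6·17 + 8   →  a_3 = 6
17 = 2·8 + 1   →  a_4 = 2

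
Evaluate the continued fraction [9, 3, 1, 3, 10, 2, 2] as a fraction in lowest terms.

7413/800

Fold from the inside: start with 2/1.
  2 + 1/2 = 5/2
  10 + 2/5 = 52/5
  3 + 5/52 = 161/52
  1 + 52/161 = 213/161
  3 + 161/213 = 800/213
  9 + 213/800 = 7413/800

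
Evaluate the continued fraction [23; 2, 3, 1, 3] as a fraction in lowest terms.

797/34

Fold from the inside: start with 3/1.
  1 + 1/3 = 4/3
  3 + 3/4 = 15/4
  2 + 4/15 = 34/15
  23 + 15/34 = 797/34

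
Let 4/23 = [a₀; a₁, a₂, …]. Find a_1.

4 = 0·23 + 4   →  a_0 = 0
23 = 5·4 + 3   →  a_1 = 5

5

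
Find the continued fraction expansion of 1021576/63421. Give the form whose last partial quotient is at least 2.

[16; 9, 3, 1, 2, 12, 3, 16]

1021576 = 16×63421 + 6840
63421 = 9×6840 + 1861
6840 = 3×1861 + 1257
1861 = 1×1257 + 604
1257 = 2×604 + 49
604 = 12×49 + 16
49 = 3×16 + 1
16 = 16×1 + 0  (stop)
So 1021576/63421 = [16; 9, 3, 1, 2, 12, 3, 16].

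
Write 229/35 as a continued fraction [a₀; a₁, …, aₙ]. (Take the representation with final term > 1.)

229 = 6*35 + 19
35 = 1*19 + 16
19 = 1*16 + 3
16 = 5*3 + 1
3 = 3*1 + 0  (stop)
So 229/35 = [6; 1, 1, 5, 3].

[6; 1, 1, 5, 3]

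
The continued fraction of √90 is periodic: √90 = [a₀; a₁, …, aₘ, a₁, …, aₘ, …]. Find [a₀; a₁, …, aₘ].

a₀ = ⌊√90⌋ = 9.
With m₀=0, d₀=1 and mₖ₊₁ = dₖaₖ − mₖ, dₖ₊₁ = (n − mₖ₊₁²)/dₖ, aₖ₊₁ = ⌊(a₀+mₖ₊₁)/dₖ₊₁⌋:
  k=1: m=9, d=9, a=2
  k=2: m=9, d=1, a=18
d=1 and a=2a₀=18 at k=2, so the next step gives (m, d) = (9, 9) again — its k=1 value — and the period has length 2.

[9; 2, 18]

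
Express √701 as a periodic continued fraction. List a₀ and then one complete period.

a₀ = ⌊√701⌋ = 26.

[26; 2, 10, 10, 2, 52]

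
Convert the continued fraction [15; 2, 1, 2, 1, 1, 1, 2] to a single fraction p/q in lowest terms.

Using pₖ = aₖpₖ₋₁ + pₖ₋₂ and qₖ = aₖqₖ₋₁ + qₖ₋₂:
  k=0: a=15, p=15, q=1
  k=1: a=2, p=31, q=2
  k=2: a=1, p=46, q=3
  k=3: a=2, p=123, q=8
  k=4: a=1, p=169, q=11
  k=5: a=1, p=292, q=19
  k=6: a=1, p=461, q=30
  k=7: a=2, p=1214, q=79

1214/79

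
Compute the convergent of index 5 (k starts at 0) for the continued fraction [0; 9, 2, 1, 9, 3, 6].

90/841

Using pₖ = aₖpₖ₋₁ + pₖ₋₂, qₖ = aₖqₖ₋₁ + qₖ₋₂ (with p₋₁=1, p₋₂=0, q₋₁=0, q₋₂=1):
  k=0: a=0, p=0, q=1
  k=1: a=9, p=1, q=9
  k=2: a=2, p=2, q=19
  k=3: a=1, p=3, q=28
  k=4: a=9, p=29, q=271
  k=5: a=3, p=90, q=841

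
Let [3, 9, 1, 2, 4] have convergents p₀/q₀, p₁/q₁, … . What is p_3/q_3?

Using pₖ = aₖpₖ₋₁ + pₖ₋₂, qₖ = aₖqₖ₋₁ + qₖ₋₂ (with p₋₁=1, p₋₂=0, q₋₁=0, q₋₂=1):
  k=0: a=3, p=3, q=1
  k=1: a=9, p=28, q=9
  k=2: a=1, p=31, q=10
  k=3: a=2, p=90, q=29

90/29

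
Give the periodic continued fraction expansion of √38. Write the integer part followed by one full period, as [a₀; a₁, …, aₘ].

[6; 6, 12]

a₀ = ⌊√38⌋ = 6.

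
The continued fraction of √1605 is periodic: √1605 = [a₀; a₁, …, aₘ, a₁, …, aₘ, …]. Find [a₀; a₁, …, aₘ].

a₀ = ⌊√1605⌋ = 40.
With m₀=0, d₀=1 and mₖ₊₁ = dₖaₖ − mₖ, dₖ₊₁ = (n − mₖ₊₁²)/dₖ, aₖ₊₁ = ⌊(a₀+mₖ₊₁)/dₖ₊₁⌋:
  k=1: m=40, d=5, a=16
  k=2: m=40, d=1, a=80
d=1 and a=2a₀=80 at k=2, so the next step gives (m, d) = (40, 5) again — its k=1 value — and the period has length 2.

[40; 16, 80]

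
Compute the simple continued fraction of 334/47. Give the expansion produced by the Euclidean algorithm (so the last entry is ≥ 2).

334 = 7·47 + 5
47 = 9·5 + 2
5 = 2·2 + 1
2 = 2·1 + 0  (stop)
So 334/47 = [7; 9, 2, 2].

[7; 9, 2, 2]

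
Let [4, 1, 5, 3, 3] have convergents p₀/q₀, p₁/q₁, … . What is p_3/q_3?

92/19

Using pₖ = aₖpₖ₋₁ + pₖ₋₂, qₖ = aₖqₖ₋₁ + qₖ₋₂ (with p₋₁=1, p₋₂=0, q₋₁=0, q₋₂=1):
  k=0: a=4, p=4, q=1
  k=1: a=1, p=5, q=1
  k=2: a=5, p=29, q=6
  k=3: a=3, p=92, q=19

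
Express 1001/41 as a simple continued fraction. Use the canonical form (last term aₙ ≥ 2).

[24; 2, 2, 2, 3]

1001 = 24·41 + 17
41 = 2·17 + 7
17 = 2·7 + 3
7 = 2·3 + 1
3 = 3·1 + 0  (stop)
So 1001/41 = [24; 2, 2, 2, 3].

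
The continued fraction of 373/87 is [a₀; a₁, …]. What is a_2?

2

373 = 4·87 + 25   →  a_0 = 4
87 = 3·25 + 12   →  a_1 = 3
25 = 2·12 + 1   →  a_2 = 2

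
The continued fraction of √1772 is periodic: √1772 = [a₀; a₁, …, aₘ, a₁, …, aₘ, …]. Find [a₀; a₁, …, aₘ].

[42; 10, 1, 1, 20, 1, 1, 10, 84]

a₀ = ⌊√1772⌋ = 42.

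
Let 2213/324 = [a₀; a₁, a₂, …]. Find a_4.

2213 = 6·324 + 269   →  a_0 = 6
324 = 1·269 + 55   →  a_1 = 1
269 = 4·55 + 49   →  a_2 = 4
55 = 1·49 + 6   →  a_3 = 1
49 = 8·6 + 1   →  a_4 = 8

8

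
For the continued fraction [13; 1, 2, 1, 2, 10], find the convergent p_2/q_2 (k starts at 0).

41/3

Using pₖ = aₖpₖ₋₁ + pₖ₋₂, qₖ = aₖqₖ₋₁ + qₖ₋₂ (with p₋₁=1, p₋₂=0, q₋₁=0, q₋₂=1):
  k=0: a=13, p=13, q=1
  k=1: a=1, p=14, q=1
  k=2: a=2, p=41, q=3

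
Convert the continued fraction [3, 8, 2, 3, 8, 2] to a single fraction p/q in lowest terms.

3234/1037

Fold from the inside: start with 2/1.
  8 + 1/2 = 17/2
  3 + 2/17 = 53/17
  2 + 17/53 = 123/53
  8 + 53/123 = 1037/123
  3 + 123/1037 = 3234/1037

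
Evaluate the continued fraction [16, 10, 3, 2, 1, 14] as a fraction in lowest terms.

24371/1514

Using pₖ = aₖpₖ₋₁ + pₖ₋₂ and qₖ = aₖqₖ₋₁ + qₖ₋₂:
  k=0: a=16, p=16, q=1
  k=1: a=10, p=161, q=10
  k=2: a=3, p=499, q=31
  k=3: a=2, p=1159, q=72
  k=4: a=1, p=1658, q=103
  k=5: a=14, p=24371, q=1514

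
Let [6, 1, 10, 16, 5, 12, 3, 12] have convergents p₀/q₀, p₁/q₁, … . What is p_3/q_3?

1223/177

Using pₖ = aₖpₖ₋₁ + pₖ₋₂, qₖ = aₖqₖ₋₁ + qₖ₋₂ (with p₋₁=1, p₋₂=0, q₋₁=0, q₋₂=1):
  k=0: a=6, p=6, q=1
  k=1: a=1, p=7, q=1
  k=2: a=10, p=76, q=11
  k=3: a=16, p=1223, q=177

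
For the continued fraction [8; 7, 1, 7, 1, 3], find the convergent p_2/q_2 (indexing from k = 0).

Using pₖ = aₖpₖ₋₁ + pₖ₋₂, qₖ = aₖqₖ₋₁ + qₖ₋₂ (with p₋₁=1, p₋₂=0, q₋₁=0, q₋₂=1):
  k=0: a=8, p=8, q=1
  k=1: a=7, p=57, q=7
  k=2: a=1, p=65, q=8

65/8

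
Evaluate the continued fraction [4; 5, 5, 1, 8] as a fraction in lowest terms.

1149/274

Fold from the inside: start with 8/1.
  1 + 1/8 = 9/8
  5 + 8/9 = 53/9
  5 + 9/53 = 274/53
  4 + 53/274 = 1149/274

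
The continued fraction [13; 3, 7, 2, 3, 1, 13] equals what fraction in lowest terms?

Using pₖ = aₖpₖ₋₁ + pₖ₋₂ and qₖ = aₖqₖ₋₁ + qₖ₋₂:
  k=0: a=13, p=13, q=1
  k=1: a=3, p=40, q=3
  k=2: a=7, p=293, q=22
  k=3: a=2, p=626, q=47
  k=4: a=3, p=2171, q=163
  k=5: a=1, p=2797, q=210
  k=6: a=13, p=38532, q=2893

38532/2893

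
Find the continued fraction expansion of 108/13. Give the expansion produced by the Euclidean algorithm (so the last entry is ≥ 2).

108 = 8*13 + 4
13 = 3*4 + 1
4 = 4*1 + 0  (stop)
So 108/13 = [8; 3, 4].

[8; 3, 4]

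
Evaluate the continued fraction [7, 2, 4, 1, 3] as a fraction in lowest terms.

Fold from the inside: start with 3/1.
  1 + 1/3 = 4/3
  4 + 3/4 = 19/4
  2 + 4/19 = 42/19
  7 + 19/42 = 313/42

313/42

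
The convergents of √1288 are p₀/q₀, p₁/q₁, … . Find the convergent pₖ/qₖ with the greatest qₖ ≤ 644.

√1288 = [35; 1, 7, 1, 70, …] (period length 4).
Convergents:
  p_0/q_0 = 35/1
  p_1/q_1 = 36/1
  p_2/q_2 = 287/8
  p_3/q_3 = 323/9
  p_4/q_4 = 22897/638
  p_5/q_5 = 23220/647
q_4 = 638 ≤ 644 < 647 = q_5, so the answer is 22897/638.

22897/638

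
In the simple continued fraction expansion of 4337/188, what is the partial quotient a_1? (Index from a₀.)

4337 = 23·188 + 13   →  a_0 = 23
188 = 14·13 + 6   →  a_1 = 14

14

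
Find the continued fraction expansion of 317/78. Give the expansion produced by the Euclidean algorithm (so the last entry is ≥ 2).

317 = 4·78 + 5
78 = 15·5 + 3
5 = 1·3 + 2
3 = 1·2 + 1
2 = 2·1 + 0  (stop)
So 317/78 = [4; 15, 1, 1, 2].

[4; 15, 1, 1, 2]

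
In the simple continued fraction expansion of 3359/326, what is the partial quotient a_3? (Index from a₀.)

3359 = 10·326 + 99   →  a_0 = 10
326 = 3·99 + 29   →  a_1 = 3
99 = 3·29 + 12   →  a_2 = 3
29 = 2·12 + 5   →  a_3 = 2

2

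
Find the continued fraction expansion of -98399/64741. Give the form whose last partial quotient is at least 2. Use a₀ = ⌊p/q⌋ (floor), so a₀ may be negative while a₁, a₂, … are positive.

[-2; 2, 12, 14, 14, 13]

-98399 = -2*64741 + 31083
64741 = 2*31083 + 2575
31083 = 12*2575 + 183
2575 = 14*183 + 13
183 = 14*13 + 1
13 = 13*1 + 0  (stop)
So -98399/64741 = [-2; 2, 12, 14, 14, 13].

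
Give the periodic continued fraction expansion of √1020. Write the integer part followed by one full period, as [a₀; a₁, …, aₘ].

a₀ = ⌊√1020⌋ = 31.
With m₀=0, d₀=1 and mₖ₊₁ = dₖaₖ − mₖ, dₖ₊₁ = (n − mₖ₊₁²)/dₖ, aₖ₊₁ = ⌊(a₀+mₖ₊₁)/dₖ₊₁⌋:
  k=1: m=31, d=59, a=1
  k=2: m=28, d=4, a=14
  k=3: m=28, d=59, a=1
  k=4: m=31, d=1, a=62
d=1 and a=2a₀=62 at k=4, so the next step gives (m, d) = (31, 59) again — its k=1 value — and the period has length 4.

[31; 1, 14, 1, 62]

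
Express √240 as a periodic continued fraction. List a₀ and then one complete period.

[15; 2, 30]

a₀ = ⌊√240⌋ = 15.
With m₀=0, d₀=1 and mₖ₊₁ = dₖaₖ − mₖ, dₖ₊₁ = (n − mₖ₊₁²)/dₖ, aₖ₊₁ = ⌊(a₀+mₖ₊₁)/dₖ₊₁⌋:
  k=1: m=15, d=15, a=2
  k=2: m=15, d=1, a=30
d=1 and a=2a₀=30 at k=2, so the next step gives (m, d) = (15, 15) again — its k=1 value — and the period has length 2.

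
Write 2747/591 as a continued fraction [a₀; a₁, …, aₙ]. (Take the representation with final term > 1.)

2747 = 4·591 + 383
591 = 1·383 + 208
383 = 1·208 + 175
208 = 1·175 + 33
175 = 5·33 + 10
33 = 3·10 + 3
10 = 3·3 + 1
3 = 3·1 + 0  (stop)
So 2747/591 = [4; 1, 1, 1, 5, 3, 3, 3].

[4; 1, 1, 1, 5, 3, 3, 3]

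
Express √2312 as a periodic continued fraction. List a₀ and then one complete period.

[48; 12, 96]

a₀ = ⌊√2312⌋ = 48.
With m₀=0, d₀=1 and mₖ₊₁ = dₖaₖ − mₖ, dₖ₊₁ = (n − mₖ₊₁²)/dₖ, aₖ₊₁ = ⌊(a₀+mₖ₊₁)/dₖ₊₁⌋:
  k=1: m=48, d=8, a=12
  k=2: m=48, d=1, a=96
d=1 and a=2a₀=96 at k=2, so the next step gives (m, d) = (48, 8) again — its k=1 value — and the period has length 2.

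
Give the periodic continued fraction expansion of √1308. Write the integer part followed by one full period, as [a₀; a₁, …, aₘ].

[36; 6, 72]

a₀ = ⌊√1308⌋ = 36.
With m₀=0, d₀=1 and mₖ₊₁ = dₖaₖ − mₖ, dₖ₊₁ = (n − mₖ₊₁²)/dₖ, aₖ₊₁ = ⌊(a₀+mₖ₊₁)/dₖ₊₁⌋:
  k=1: m=36, d=12, a=6
  k=2: m=36, d=1, a=72
d=1 and a=2a₀=72 at k=2, so the next step gives (m, d) = (36, 12) again — its k=1 value — and the period has length 2.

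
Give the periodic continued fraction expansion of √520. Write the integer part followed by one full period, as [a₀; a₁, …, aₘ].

[22; 1, 4, 11, 4, 1, 44]

a₀ = ⌊√520⌋ = 22.
With m₀=0, d₀=1 and mₖ₊₁ = dₖaₖ − mₖ, dₖ₊₁ = (n − mₖ₊₁²)/dₖ, aₖ₊₁ = ⌊(a₀+mₖ₊₁)/dₖ₊₁⌋:
  k=1: m=22, d=36, a=1
  k=2: m=14, d=9, a=4
  k=3: m=22, d=4, a=11
  k=4: m=22, d=9, a=4
  k=5: m=14, d=36, a=1
  k=6: m=22, d=1, a=44
d=1 and a=2a₀=44 at k=6, so the next step gives (m, d) = (22, 36) again — its k=1 value — and the period has length 6.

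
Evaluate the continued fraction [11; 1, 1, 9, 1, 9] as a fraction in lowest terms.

2397/208

Fold from the inside: start with 9/1.
  1 + 1/9 = 10/9
  9 + 9/10 = 99/10
  1 + 10/99 = 109/99
  1 + 99/109 = 208/109
  11 + 109/208 = 2397/208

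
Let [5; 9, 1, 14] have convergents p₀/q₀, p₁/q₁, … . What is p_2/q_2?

51/10

Using pₖ = aₖpₖ₋₁ + pₖ₋₂, qₖ = aₖqₖ₋₁ + qₖ₋₂ (with p₋₁=1, p₋₂=0, q₋₁=0, q₋₂=1):
  k=0: a=5, p=5, q=1
  k=1: a=9, p=46, q=9
  k=2: a=1, p=51, q=10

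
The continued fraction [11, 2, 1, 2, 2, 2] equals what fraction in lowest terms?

523/46

Using pₖ = aₖpₖ₋₁ + pₖ₋₂ and qₖ = aₖqₖ₋₁ + qₖ₋₂:
  k=0: a=11, p=11, q=1
  k=1: a=2, p=23, q=2
  k=2: a=1, p=34, q=3
  k=3: a=2, p=91, q=8
  k=4: a=2, p=216, q=19
  k=5: a=2, p=523, q=46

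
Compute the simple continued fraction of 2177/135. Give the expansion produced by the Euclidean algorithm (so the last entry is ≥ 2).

2177 = 16×135 + 17
135 = 7×17 + 16
17 = 1×16 + 1
16 = 16×1 + 0  (stop)
So 2177/135 = [16; 7, 1, 16].

[16; 7, 1, 16]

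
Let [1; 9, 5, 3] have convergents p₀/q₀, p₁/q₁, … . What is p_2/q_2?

51/46

Using pₖ = aₖpₖ₋₁ + pₖ₋₂, qₖ = aₖqₖ₋₁ + qₖ₋₂ (with p₋₁=1, p₋₂=0, q₋₁=0, q₋₂=1):
  k=0: a=1, p=1, q=1
  k=1: a=9, p=10, q=9
  k=2: a=5, p=51, q=46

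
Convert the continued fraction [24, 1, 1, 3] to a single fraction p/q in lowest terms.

Using pₖ = aₖpₖ₋₁ + pₖ₋₂ and qₖ = aₖqₖ₋₁ + qₖ₋₂:
  k=0: a=24, p=24, q=1
  k=1: a=1, p=25, q=1
  k=2: a=1, p=49, q=2
  k=3: a=3, p=172, q=7

172/7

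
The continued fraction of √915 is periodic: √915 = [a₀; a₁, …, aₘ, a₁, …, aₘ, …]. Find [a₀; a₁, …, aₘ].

a₀ = ⌊√915⌋ = 30.

[30; 4, 60]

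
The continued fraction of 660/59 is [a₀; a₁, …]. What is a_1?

5

660 = 11·59 + 11   →  a_0 = 11
59 = 5·11 + 4   →  a_1 = 5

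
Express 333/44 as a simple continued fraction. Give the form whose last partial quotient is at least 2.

333 = 7×44 + 25
44 = 1×25 + 19
25 = 1×19 + 6
19 = 3×6 + 1
6 = 6×1 + 0  (stop)
So 333/44 = [7; 1, 1, 3, 6].

[7; 1, 1, 3, 6]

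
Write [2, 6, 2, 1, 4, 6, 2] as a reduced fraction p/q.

Using pₖ = aₖpₖ₋₁ + pₖ₋₂ and qₖ = aₖqₖ₋₁ + qₖ₋₂:
  k=0: a=2, p=2, q=1
  k=1: a=6, p=13, q=6
  k=2: a=2, p=28, q=13
  k=3: a=1, p=41, q=19
  k=4: a=4, p=192, q=89
  k=5: a=6, p=1193, q=553
  k=6: a=2, p=2578, q=1195

2578/1195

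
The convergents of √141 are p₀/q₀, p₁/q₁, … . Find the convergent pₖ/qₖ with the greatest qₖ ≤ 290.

2268/191

√141 = [11; 1, 6, 1, 22, …] (period length 4).
Convergents:
  p_0/q_0 = 11/1
  p_1/q_1 = 12/1
  p_2/q_2 = 83/7
  p_3/q_3 = 95/8
  p_4/q_4 = 2173/183
  p_5/q_5 = 2268/191
  p_6/q_6 = 15781/1329
q_5 = 191 ≤ 290 < 1329 = q_6, so the answer is 2268/191.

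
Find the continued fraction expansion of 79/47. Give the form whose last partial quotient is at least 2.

[1; 1, 2, 7, 2]

79 = 1*47 + 32
47 = 1*32 + 15
32 = 2*15 + 2
15 = 7*2 + 1
2 = 2*1 + 0  (stop)
So 79/47 = [1; 1, 2, 7, 2].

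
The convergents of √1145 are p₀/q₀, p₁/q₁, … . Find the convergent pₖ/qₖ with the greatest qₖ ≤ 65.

√1145 = [33; 1, 5, 5, 1, 66, …] (period length 5).
Convergents:
  p_0/q_0 = 33/1
  p_1/q_1 = 34/1
  p_2/q_2 = 203/6
  p_3/q_3 = 1049/31
  p_4/q_4 = 1252/37
  p_5/q_5 = 83681/2473
q_4 = 37 ≤ 65 < 2473 = q_5, so the answer is 1252/37.

1252/37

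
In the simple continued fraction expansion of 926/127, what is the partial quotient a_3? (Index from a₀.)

3

926 = 7·127 + 37   →  a_0 = 7
127 = 3·37 + 16   →  a_1 = 3
37 = 2·16 + 5   →  a_2 = 2
16 = 3·5 + 1   →  a_3 = 3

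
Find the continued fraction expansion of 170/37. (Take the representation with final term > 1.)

[4; 1, 1, 2, 7]

170 = 4·37 + 22
37 = 1·22 + 15
22 = 1·15 + 7
15 = 2·7 + 1
7 = 7·1 + 0  (stop)
So 170/37 = [4; 1, 1, 2, 7].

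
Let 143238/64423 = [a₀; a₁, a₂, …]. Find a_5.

143238 = 2·64423 + 14392   →  a_0 = 2
64423 = 4·14392 + 6855   →  a_1 = 4
14392 = 2·6855 + 682   →  a_2 = 2
6855 = 10·682 + 35   →  a_3 = 10
682 = 19·35 + 17   →  a_4 = 19
35 = 2·17 + 1   →  a_5 = 2

2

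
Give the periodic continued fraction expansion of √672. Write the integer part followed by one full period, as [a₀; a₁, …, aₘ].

[25; 1, 11, 1, 50]

a₀ = ⌊√672⌋ = 25.
With m₀=0, d₀=1 and mₖ₊₁ = dₖaₖ − mₖ, dₖ₊₁ = (n − mₖ₊₁²)/dₖ, aₖ₊₁ = ⌊(a₀+mₖ₊₁)/dₖ₊₁⌋:
  k=1: m=25, d=47, a=1
  k=2: m=22, d=4, a=11
  k=3: m=22, d=47, a=1
  k=4: m=25, d=1, a=50
d=1 and a=2a₀=50 at k=4, so the next step gives (m, d) = (25, 47) again — its k=1 value — and the period has length 4.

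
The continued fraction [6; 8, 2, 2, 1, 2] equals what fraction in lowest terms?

979/160

Using pₖ = aₖpₖ₋₁ + pₖ₋₂ and qₖ = aₖqₖ₋₁ + qₖ₋₂:
  k=0: a=6, p=6, q=1
  k=1: a=8, p=49, q=8
  k=2: a=2, p=104, q=17
  k=3: a=2, p=257, q=42
  k=4: a=1, p=361, q=59
  k=5: a=2, p=979, q=160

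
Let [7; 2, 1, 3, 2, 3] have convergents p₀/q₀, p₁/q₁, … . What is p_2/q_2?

22/3

Using pₖ = aₖpₖ₋₁ + pₖ₋₂, qₖ = aₖqₖ₋₁ + qₖ₋₂ (with p₋₁=1, p₋₂=0, q₋₁=0, q₋₂=1):
  k=0: a=7, p=7, q=1
  k=1: a=2, p=15, q=2
  k=2: a=1, p=22, q=3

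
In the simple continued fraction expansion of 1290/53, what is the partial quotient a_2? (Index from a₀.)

1

1290 = 24·53 + 18   →  a_0 = 24
53 = 2·18 + 17   →  a_1 = 2
18 = 1·17 + 1   →  a_2 = 1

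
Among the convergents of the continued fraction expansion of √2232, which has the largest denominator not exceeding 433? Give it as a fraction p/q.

√2232 = [47; 4, 10, 4, 94, …] (period length 4).
Convergents:
  p_0/q_0 = 47/1
  p_1/q_1 = 189/4
  p_2/q_2 = 1937/41
  p_3/q_3 = 7937/168
  p_4/q_4 = 748015/15833
q_3 = 168 ≤ 433 < 15833 = q_4, so the answer is 7937/168.

7937/168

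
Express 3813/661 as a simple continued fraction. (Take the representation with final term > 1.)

[5; 1, 3, 3, 8, 6]

3813 = 5·661 + 508
661 = 1·508 + 153
508 = 3·153 + 49
153 = 3·49 + 6
49 = 8·6 + 1
6 = 6·1 + 0  (stop)
So 3813/661 = [5; 1, 3, 3, 8, 6].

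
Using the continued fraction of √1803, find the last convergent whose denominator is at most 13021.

√1803 = [42; 2, 6, 28, 6, 2, 84, …] (period length 6).
Convergents:
  p_0/q_0 = 42/1
  p_1/q_1 = 85/2
  p_2/q_2 = 552/13
  p_3/q_3 = 15541/366
  p_4/q_4 = 93798/2209
  p_5/q_5 = 203137/4784
  p_6/q_6 = 17157306/404065
q_5 = 4784 ≤ 13021 < 404065 = q_6, so the answer is 203137/4784.

203137/4784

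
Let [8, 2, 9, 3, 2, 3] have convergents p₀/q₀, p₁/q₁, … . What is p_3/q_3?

Using pₖ = aₖpₖ₋₁ + pₖ₋₂, qₖ = aₖqₖ₋₁ + qₖ₋₂ (with p₋₁=1, p₋₂=0, q₋₁=0, q₋₂=1):
  k=0: a=8, p=8, q=1
  k=1: a=2, p=17, q=2
  k=2: a=9, p=161, q=19
  k=3: a=3, p=500, q=59

500/59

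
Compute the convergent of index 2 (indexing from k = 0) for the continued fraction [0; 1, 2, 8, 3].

Using pₖ = aₖpₖ₋₁ + pₖ₋₂, qₖ = aₖqₖ₋₁ + qₖ₋₂ (with p₋₁=1, p₋₂=0, q₋₁=0, q₋₂=1):
  k=0: a=0, p=0, q=1
  k=1: a=1, p=1, q=1
  k=2: a=2, p=2, q=3

2/3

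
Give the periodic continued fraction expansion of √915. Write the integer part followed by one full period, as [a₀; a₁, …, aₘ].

a₀ = ⌊√915⌋ = 30.
With m₀=0, d₀=1 and mₖ₊₁ = dₖaₖ − mₖ, dₖ₊₁ = (n − mₖ₊₁²)/dₖ, aₖ₊₁ = ⌊(a₀+mₖ₊₁)/dₖ₊₁⌋:
  k=1: m=30, d=15, a=4
  k=2: m=30, d=1, a=60
d=1 and a=2a₀=60 at k=2, so the next step gives (m, d) = (30, 15) again — its k=1 value — and the period has length 2.

[30; 4, 60]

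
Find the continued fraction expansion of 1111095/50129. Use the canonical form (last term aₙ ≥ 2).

1111095 = 22*50129 + 8257
50129 = 6*8257 + 587
8257 = 14*587 + 39
587 = 15*39 + 2
39 = 19*2 + 1
2 = 2*1 + 0  (stop)
So 1111095/50129 = [22; 6, 14, 15, 19, 2].

[22; 6, 14, 15, 19, 2]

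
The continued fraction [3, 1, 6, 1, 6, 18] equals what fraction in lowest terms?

Using pₖ = aₖpₖ₋₁ + pₖ₋₂ and qₖ = aₖqₖ₋₁ + qₖ₋₂:
  k=0: a=3, p=3, q=1
  k=1: a=1, p=4, q=1
  k=2: a=6, p=27, q=7
  k=3: a=1, p=31, q=8
  k=4: a=6, p=213, q=55
  k=5: a=18, p=3865, q=998

3865/998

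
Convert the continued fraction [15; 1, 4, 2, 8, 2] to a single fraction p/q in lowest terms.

Using pₖ = aₖpₖ₋₁ + pₖ₋₂ and qₖ = aₖqₖ₋₁ + qₖ₋₂:
  k=0: a=15, p=15, q=1
  k=1: a=1, p=16, q=1
  k=2: a=4, p=79, q=5
  k=3: a=2, p=174, q=11
  k=4: a=8, p=1471, q=93
  k=5: a=2, p=3116, q=197

3116/197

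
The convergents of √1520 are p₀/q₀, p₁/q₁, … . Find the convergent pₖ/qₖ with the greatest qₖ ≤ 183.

√1520 = [38; 1, 76, …] (period length 2).
Convergents:
  p_0/q_0 = 38/1
  p_1/q_1 = 39/1
  p_2/q_2 = 3002/77
  p_3/q_3 = 3041/78
  p_4/q_4 = 234118/6005
q_3 = 78 ≤ 183 < 6005 = q_4, so the answer is 3041/78.

3041/78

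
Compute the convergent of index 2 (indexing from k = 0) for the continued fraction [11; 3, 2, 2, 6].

79/7

Using pₖ = aₖpₖ₋₁ + pₖ₋₂, qₖ = aₖqₖ₋₁ + qₖ₋₂ (with p₋₁=1, p₋₂=0, q₋₁=0, q₋₂=1):
  k=0: a=11, p=11, q=1
  k=1: a=3, p=34, q=3
  k=2: a=2, p=79, q=7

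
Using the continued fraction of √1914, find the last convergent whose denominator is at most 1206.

√1914 = [43; 1, 2, 1, 86, …] (period length 4).
Convergents:
  p_0/q_0 = 43/1
  p_1/q_1 = 44/1
  p_2/q_2 = 131/3
  p_3/q_3 = 175/4
  p_4/q_4 = 15181/347
  p_5/q_5 = 15356/351
  p_6/q_6 = 45893/1049
  p_7/q_7 = 61249/1400
q_6 = 1049 ≤ 1206 < 1400 = q_7, so the answer is 45893/1049.

45893/1049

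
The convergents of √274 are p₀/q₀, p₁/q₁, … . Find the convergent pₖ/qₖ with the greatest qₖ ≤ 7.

33/2

√274 = [16; 1, 1, 4, 4, 1, 1, 32, …] (period length 7).
Convergents:
  p_0/q_0 = 16/1
  p_1/q_1 = 17/1
  p_2/q_2 = 33/2
  p_3/q_3 = 149/9
q_2 = 2 ≤ 7 < 9 = q_3, so the answer is 33/2.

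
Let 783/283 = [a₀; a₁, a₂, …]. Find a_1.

783 = 2·283 + 217   →  a_0 = 2
283 = 1·217 + 66   →  a_1 = 1

1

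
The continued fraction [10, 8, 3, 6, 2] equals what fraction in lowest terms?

3451/341

Fold from the inside: start with 2/1.
  6 + 1/2 = 13/2
  3 + 2/13 = 41/13
  8 + 13/41 = 341/41
  10 + 41/341 = 3451/341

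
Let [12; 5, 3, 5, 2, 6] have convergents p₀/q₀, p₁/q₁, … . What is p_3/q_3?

1036/85

Using pₖ = aₖpₖ₋₁ + pₖ₋₂, qₖ = aₖqₖ₋₁ + qₖ₋₂ (with p₋₁=1, p₋₂=0, q₋₁=0, q₋₂=1):
  k=0: a=12, p=12, q=1
  k=1: a=5, p=61, q=5
  k=2: a=3, p=195, q=16
  k=3: a=5, p=1036, q=85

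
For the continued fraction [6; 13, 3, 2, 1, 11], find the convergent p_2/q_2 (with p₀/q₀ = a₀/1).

Using pₖ = aₖpₖ₋₁ + pₖ₋₂, qₖ = aₖqₖ₋₁ + qₖ₋₂ (with p₋₁=1, p₋₂=0, q₋₁=0, q₋₂=1):
  k=0: a=6, p=6, q=1
  k=1: a=13, p=79, q=13
  k=2: a=3, p=243, q=40

243/40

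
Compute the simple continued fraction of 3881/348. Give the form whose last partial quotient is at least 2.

[11; 6, 1, 1, 3, 3, 2]

3881 = 11*348 + 53
348 = 6*53 + 30
53 = 1*30 + 23
30 = 1*23 + 7
23 = 3*7 + 2
7 = 3*2 + 1
2 = 2*1 + 0  (stop)
So 3881/348 = [11; 6, 1, 1, 3, 3, 2].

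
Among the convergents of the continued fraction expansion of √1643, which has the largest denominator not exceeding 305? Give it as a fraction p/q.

√1643 = [40; 1, 1, 6, 1, 6, 1, 1, 80, …] (period length 8).
Convergents:
  p_0/q_0 = 40/1
  p_1/q_1 = 41/1
  p_2/q_2 = 81/2
  p_3/q_3 = 527/13
  p_4/q_4 = 608/15
  p_5/q_5 = 4175/103
  p_6/q_6 = 4783/118
  p_7/q_7 = 8958/221
  p_8/q_8 = 721423/17798
q_7 = 221 ≤ 305 < 17798 = q_8, so the answer is 8958/221.

8958/221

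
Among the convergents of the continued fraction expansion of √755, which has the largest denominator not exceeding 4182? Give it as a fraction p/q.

√755 = [27; 2, 10, 2, 54, …] (period length 4).
Convergents:
  p_0/q_0 = 27/1
  p_1/q_1 = 55/2
  p_2/q_2 = 577/21
  p_3/q_3 = 1209/44
  p_4/q_4 = 65863/2397
  p_5/q_5 = 132935/4838
q_4 = 2397 ≤ 4182 < 4838 = q_5, so the answer is 65863/2397.

65863/2397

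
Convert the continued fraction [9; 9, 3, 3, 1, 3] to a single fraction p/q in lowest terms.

4153/456

Fold from the inside: start with 3/1.
  1 + 1/3 = 4/3
  3 + 3/4 = 15/4
  3 + 4/15 = 49/15
  9 + 15/49 = 456/49
  9 + 49/456 = 4153/456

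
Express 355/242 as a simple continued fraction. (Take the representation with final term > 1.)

[1; 2, 7, 16]

355 = 1×242 + 113
242 = 2×113 + 16
113 = 7×16 + 1
16 = 16×1 + 0  (stop)
So 355/242 = [1; 2, 7, 16].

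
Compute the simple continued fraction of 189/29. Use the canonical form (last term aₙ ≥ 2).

189 = 6·29 + 15
29 = 1·15 + 14
15 = 1·14 + 1
14 = 14·1 + 0  (stop)
So 189/29 = [6; 1, 1, 14].

[6; 1, 1, 14]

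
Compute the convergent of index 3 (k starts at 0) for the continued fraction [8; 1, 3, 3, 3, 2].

Using pₖ = aₖpₖ₋₁ + pₖ₋₂, qₖ = aₖqₖ₋₁ + qₖ₋₂ (with p₋₁=1, p₋₂=0, q₋₁=0, q₋₂=1):
  k=0: a=8, p=8, q=1
  k=1: a=1, p=9, q=1
  k=2: a=3, p=35, q=4
  k=3: a=3, p=114, q=13

114/13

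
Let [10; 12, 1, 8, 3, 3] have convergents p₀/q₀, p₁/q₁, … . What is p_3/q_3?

1169/116

Using pₖ = aₖpₖ₋₁ + pₖ₋₂, qₖ = aₖqₖ₋₁ + qₖ₋₂ (with p₋₁=1, p₋₂=0, q₋₁=0, q₋₂=1):
  k=0: a=10, p=10, q=1
  k=1: a=12, p=121, q=12
  k=2: a=1, p=131, q=13
  k=3: a=8, p=1169, q=116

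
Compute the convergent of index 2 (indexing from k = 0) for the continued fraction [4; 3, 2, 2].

30/7

Using pₖ = aₖpₖ₋₁ + pₖ₋₂, qₖ = aₖqₖ₋₁ + qₖ₋₂ (with p₋₁=1, p₋₂=0, q₋₁=0, q₋₂=1):
  k=0: a=4, p=4, q=1
  k=1: a=3, p=13, q=3
  k=2: a=2, p=30, q=7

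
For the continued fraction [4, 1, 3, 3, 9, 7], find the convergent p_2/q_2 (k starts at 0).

Using pₖ = aₖpₖ₋₁ + pₖ₋₂, qₖ = aₖqₖ₋₁ + qₖ₋₂ (with p₋₁=1, p₋₂=0, q₋₁=0, q₋₂=1):
  k=0: a=4, p=4, q=1
  k=1: a=1, p=5, q=1
  k=2: a=3, p=19, q=4

19/4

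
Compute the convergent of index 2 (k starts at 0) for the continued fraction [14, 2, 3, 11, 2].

101/7

Using pₖ = aₖpₖ₋₁ + pₖ₋₂, qₖ = aₖqₖ₋₁ + qₖ₋₂ (with p₋₁=1, p₋₂=0, q₋₁=0, q₋₂=1):
  k=0: a=14, p=14, q=1
  k=1: a=2, p=29, q=2
  k=2: a=3, p=101, q=7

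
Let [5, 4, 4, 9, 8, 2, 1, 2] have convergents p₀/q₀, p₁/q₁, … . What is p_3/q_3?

Using pₖ = aₖpₖ₋₁ + pₖ₋₂, qₖ = aₖqₖ₋₁ + qₖ₋₂ (with p₋₁=1, p₋₂=0, q₋₁=0, q₋₂=1):
  k=0: a=5, p=5, q=1
  k=1: a=4, p=21, q=4
  k=2: a=4, p=89, q=17
  k=3: a=9, p=822, q=157

822/157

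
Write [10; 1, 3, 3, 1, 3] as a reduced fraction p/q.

689/64

Fold from the inside: start with 3/1.
  1 + 1/3 = 4/3
  3 + 3/4 = 15/4
  3 + 4/15 = 49/15
  1 + 15/49 = 64/49
  10 + 49/64 = 689/64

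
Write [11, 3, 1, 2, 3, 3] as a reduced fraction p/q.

1375/122

Using pₖ = aₖpₖ₋₁ + pₖ₋₂ and qₖ = aₖqₖ₋₁ + qₖ₋₂:
  k=0: a=11, p=11, q=1
  k=1: a=3, p=34, q=3
  k=2: a=1, p=45, q=4
  k=3: a=2, p=124, q=11
  k=4: a=3, p=417, q=37
  k=5: a=3, p=1375, q=122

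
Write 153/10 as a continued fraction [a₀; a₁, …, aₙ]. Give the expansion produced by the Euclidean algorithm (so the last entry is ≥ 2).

153 = 15×10 + 3
10 = 3×3 + 1
3 = 3×1 + 0  (stop)
So 153/10 = [15; 3, 3].

[15; 3, 3]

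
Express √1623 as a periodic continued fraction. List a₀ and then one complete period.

[40; 3, 2, 26, 2, 3, 80]

a₀ = ⌊√1623⌋ = 40.
With m₀=0, d₀=1 and mₖ₊₁ = dₖaₖ − mₖ, dₖ₊₁ = (n − mₖ₊₁²)/dₖ, aₖ₊₁ = ⌊(a₀+mₖ₊₁)/dₖ₊₁⌋:
  k=1: m=40, d=23, a=3
  k=2: m=29, d=34, a=2
  k=3: m=39, d=3, a=26
  k=4: m=39, d=34, a=2
  k=5: m=29, d=23, a=3
  k=6: m=40, d=1, a=80
d=1 and a=2a₀=80 at k=6, so the next step gives (m, d) = (40, 23) again — its k=1 value — and the period has length 6.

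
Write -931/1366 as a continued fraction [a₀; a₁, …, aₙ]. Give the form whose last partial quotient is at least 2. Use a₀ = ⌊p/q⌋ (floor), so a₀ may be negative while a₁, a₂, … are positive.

-931 = -1*1366 + 435
1366 = 3*435 + 61
435 = 7*61 + 8
61 = 7*8 + 5
8 = 1*5 + 3
5 = 1*3 + 2
3 = 1*2 + 1
2 = 2*1 + 0  (stop)
So -931/1366 = [-1; 3, 7, 7, 1, 1, 1, 2].

[-1; 3, 7, 7, 1, 1, 1, 2]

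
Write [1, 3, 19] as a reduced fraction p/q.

Fold from the inside: start with 19/1.
  3 + 1/19 = 58/19
  1 + 19/58 = 77/58

77/58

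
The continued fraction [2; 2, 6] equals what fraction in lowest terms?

Using pₖ = aₖpₖ₋₁ + pₖ₋₂ and qₖ = aₖqₖ₋₁ + qₖ₋₂:
  k=0: a=2, p=2, q=1
  k=1: a=2, p=5, q=2
  k=2: a=6, p=32, q=13

32/13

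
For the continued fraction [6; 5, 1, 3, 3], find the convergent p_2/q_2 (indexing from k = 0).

Using pₖ = aₖpₖ₋₁ + pₖ₋₂, qₖ = aₖqₖ₋₁ + qₖ₋₂ (with p₋₁=1, p₋₂=0, q₋₁=0, q₋₂=1):
  k=0: a=6, p=6, q=1
  k=1: a=5, p=31, q=5
  k=2: a=1, p=37, q=6

37/6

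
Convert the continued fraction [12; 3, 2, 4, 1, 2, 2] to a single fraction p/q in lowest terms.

3097/252

Fold from the inside: start with 2/1.
  2 + 1/2 = 5/2
  1 + 2/5 = 7/5
  4 + 5/7 = 33/7
  2 + 7/33 = 73/33
  3 + 33/73 = 252/73
  12 + 73/252 = 3097/252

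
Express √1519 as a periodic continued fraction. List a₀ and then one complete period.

a₀ = ⌊√1519⌋ = 38.
With m₀=0, d₀=1 and mₖ₊₁ = dₖaₖ − mₖ, dₖ₊₁ = (n − mₖ₊₁²)/dₖ, aₖ₊₁ = ⌊(a₀+mₖ₊₁)/dₖ₊₁⌋:
  k=1: m=38, d=75, a=1
  k=2: m=37, d=2, a=37
  k=3: m=37, d=75, a=1
  k=4: m=38, d=1, a=76
d=1 and a=2a₀=76 at k=4, so the next step gives (m, d) = (38, 75) again — its k=1 value — and the period has length 4.

[38; 1, 37, 1, 76]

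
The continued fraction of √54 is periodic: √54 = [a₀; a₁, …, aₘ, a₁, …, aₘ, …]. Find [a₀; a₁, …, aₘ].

a₀ = ⌊√54⌋ = 7.
With m₀=0, d₀=1 and mₖ₊₁ = dₖaₖ − mₖ, dₖ₊₁ = (n − mₖ₊₁²)/dₖ, aₖ₊₁ = ⌊(a₀+mₖ₊₁)/dₖ₊₁⌋:
  k=1: m=7, d=5, a=2
  k=2: m=3, d=9, a=1
  k=3: m=6, d=2, a=6
  k=4: m=6, d=9, a=1
  k=5: m=3, d=5, a=2
  k=6: m=7, d=1, a=14
d=1 and a=2a₀=14 at k=6, so the next step gives (m, d) = (7, 5) again — its k=1 value — and the period has length 6.

[7; 2, 1, 6, 1, 2, 14]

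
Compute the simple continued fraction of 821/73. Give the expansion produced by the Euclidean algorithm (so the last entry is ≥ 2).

821 = 11×73 + 18
73 = 4×18 + 1
18 = 18×1 + 0  (stop)
So 821/73 = [11; 4, 18].

[11; 4, 18]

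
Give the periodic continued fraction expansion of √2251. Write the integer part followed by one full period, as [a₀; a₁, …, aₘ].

a₀ = ⌊√2251⌋ = 47.
With m₀=0, d₀=1 and mₖ₊₁ = dₖaₖ − mₖ, dₖ₊₁ = (n − mₖ₊₁²)/dₖ, aₖ₊₁ = ⌊(a₀+mₖ₊₁)/dₖ₊₁⌋:
  k=1: m=47, d=42, a=2
  k=2: m=37, d=21, a=4
  k=3: m=47, d=2, a=47
  k=4: m=47, d=21, a=4
  k=5: m=37, d=42, a=2
  k=6: m=47, d=1, a=94
d=1 and a=2a₀=94 at k=6, so the next step gives (m, d) = (47, 42) again — its k=1 value — and the period has length 6.

[47; 2, 4, 47, 4, 2, 94]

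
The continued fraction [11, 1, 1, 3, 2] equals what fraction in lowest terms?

Using pₖ = aₖpₖ₋₁ + pₖ₋₂ and qₖ = aₖqₖ₋₁ + qₖ₋₂:
  k=0: a=11, p=11, q=1
  k=1: a=1, p=12, q=1
  k=2: a=1, p=23, q=2
  k=3: a=3, p=81, q=7
  k=4: a=2, p=185, q=16

185/16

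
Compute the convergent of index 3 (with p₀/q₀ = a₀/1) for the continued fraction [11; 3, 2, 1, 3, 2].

Using pₖ = aₖpₖ₋₁ + pₖ₋₂, qₖ = aₖqₖ₋₁ + qₖ₋₂ (with p₋₁=1, p₋₂=0, q₋₁=0, q₋₂=1):
  k=0: a=11, p=11, q=1
  k=1: a=3, p=34, q=3
  k=2: a=2, p=79, q=7
  k=3: a=1, p=113, q=10

113/10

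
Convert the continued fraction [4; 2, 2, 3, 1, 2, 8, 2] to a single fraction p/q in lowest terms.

Fold from the inside: start with 2/1.
  8 + 1/2 = 17/2
  2 + 2/17 = 36/17
  1 + 17/36 = 53/36
  3 + 36/53 = 195/53
  2 + 53/195 = 443/195
  2 + 195/443 = 1081/443
  4 + 443/1081 = 4767/1081

4767/1081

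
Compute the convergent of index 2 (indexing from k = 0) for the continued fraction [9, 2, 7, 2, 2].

142/15

Using pₖ = aₖpₖ₋₁ + pₖ₋₂, qₖ = aₖqₖ₋₁ + qₖ₋₂ (with p₋₁=1, p₋₂=0, q₋₁=0, q₋₂=1):
  k=0: a=9, p=9, q=1
  k=1: a=2, p=19, q=2
  k=2: a=7, p=142, q=15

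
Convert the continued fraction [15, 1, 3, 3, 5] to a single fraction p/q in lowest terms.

1088/69

Fold from the inside: start with 5/1.
  3 + 1/5 = 16/5
  3 + 5/16 = 53/16
  1 + 16/53 = 69/53
  15 + 53/69 = 1088/69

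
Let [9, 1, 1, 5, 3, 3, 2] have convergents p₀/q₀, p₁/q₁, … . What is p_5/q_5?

1107/116

Using pₖ = aₖpₖ₋₁ + pₖ₋₂, qₖ = aₖqₖ₋₁ + qₖ₋₂ (with p₋₁=1, p₋₂=0, q₋₁=0, q₋₂=1):
  k=0: a=9, p=9, q=1
  k=1: a=1, p=10, q=1
  k=2: a=1, p=19, q=2
  k=3: a=5, p=105, q=11
  k=4: a=3, p=334, q=35
  k=5: a=3, p=1107, q=116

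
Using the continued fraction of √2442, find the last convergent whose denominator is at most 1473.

√2442 = [49; 2, 2, 2, 98, …] (period length 4).
Convergents:
  p_0/q_0 = 49/1
  p_1/q_1 = 99/2
  p_2/q_2 = 247/5
  p_3/q_3 = 593/12
  p_4/q_4 = 58361/1181
  p_5/q_5 = 117315/2374
q_4 = 1181 ≤ 1473 < 2374 = q_5, so the answer is 58361/1181.

58361/1181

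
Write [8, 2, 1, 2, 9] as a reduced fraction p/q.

Using pₖ = aₖpₖ₋₁ + pₖ₋₂ and qₖ = aₖqₖ₋₁ + qₖ₋₂:
  k=0: a=8, p=8, q=1
  k=1: a=2, p=17, q=2
  k=2: a=1, p=25, q=3
  k=3: a=2, p=67, q=8
  k=4: a=9, p=628, q=75

628/75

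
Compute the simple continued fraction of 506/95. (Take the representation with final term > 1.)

506 = 5×95 + 31
95 = 3×31 + 2
31 = 15×2 + 1
2 = 2×1 + 0  (stop)
So 506/95 = [5; 3, 15, 2].

[5; 3, 15, 2]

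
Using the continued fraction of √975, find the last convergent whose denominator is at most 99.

√975 = [31; 4, 2, 4, 62, …] (period length 4).
Convergents:
  p_0/q_0 = 31/1
  p_1/q_1 = 125/4
  p_2/q_2 = 281/9
  p_3/q_3 = 1249/40
  p_4/q_4 = 77719/2489
q_3 = 40 ≤ 99 < 2489 = q_4, so the answer is 1249/40.

1249/40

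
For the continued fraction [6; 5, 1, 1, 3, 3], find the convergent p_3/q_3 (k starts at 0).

68/11

Using pₖ = aₖpₖ₋₁ + pₖ₋₂, qₖ = aₖqₖ₋₁ + qₖ₋₂ (with p₋₁=1, p₋₂=0, q₋₁=0, q₋₂=1):
  k=0: a=6, p=6, q=1
  k=1: a=5, p=31, q=5
  k=2: a=1, p=37, q=6
  k=3: a=1, p=68, q=11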